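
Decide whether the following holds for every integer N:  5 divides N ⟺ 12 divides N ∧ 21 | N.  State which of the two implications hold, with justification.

(⇒) fails and (⇐) fails.

(⇒) This fails: take N = 5. Certainly 5 ∣ 5, but 12 ∤ 5.

(⇐) This fails: take N = 84. Both 12 ∣ 84 and 21 ∣ 84, yet 84 is not a multiple of 5 (since 84 = 16·5 + 4), so 5 ∤ 84.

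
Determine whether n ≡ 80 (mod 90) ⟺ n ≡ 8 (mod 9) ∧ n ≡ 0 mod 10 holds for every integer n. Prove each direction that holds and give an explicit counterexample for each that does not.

(⇐) If n ≡ 8 (mod 9) and n ≡ 0 (mod 10), then by the Chinese remainder theorem n ≡ 80 (mod 90). This is exactly n ≡ 80 (mod 90).

(⇒) Suppose n ≡ 80 (mod 90); write n = 90j + 80. Since 9 ∣ 90, reducing mod 9 gives n ≡ 80 ≡ 8 (mod 9); since 10 ∣ 90, reducing mod 10 gives n ≡ 80 ≡ 0 (mod 10).

The biconditional holds.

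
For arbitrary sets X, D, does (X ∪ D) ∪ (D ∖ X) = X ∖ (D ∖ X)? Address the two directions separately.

(⊆) This inclusion fails. Take X = ∅, D = {1}; then 1 ∈ (X ∪ D) ∪ (D ∖ X) but 1 ∉ X ∖ (D ∖ X).

(⊇) Let x ∈ X ∖ (D ∖ X). Then either x ∈ X and x ∉ D; or x ∈ X ∩ D. In each case x ∈ (X ∪ D) ∪ (D ∖ X), so X ∖ (D ∖ X) ⊆ (X ∪ D) ∪ (D ∖ X).

(⊆) fails; (⊇) holds.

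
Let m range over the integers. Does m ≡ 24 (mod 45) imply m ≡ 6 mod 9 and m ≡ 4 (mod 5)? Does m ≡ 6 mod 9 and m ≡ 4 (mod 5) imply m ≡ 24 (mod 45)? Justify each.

Forward direction. Suppose m ≡ 24 (mod 45); write m = 45j + 24. Since 9 ∣ 45, reducing mod 9 gives m ≡ 24 ≡ 6 (mod 9); since 5 ∣ 45, reducing mod 5 gives m ≡ 24 ≡ 4 (mod 5).

Converse. If m ≡ 6 (mod 9) and m ≡ 4 (mod 5), then by the Chinese remainder theorem m ≡ 24 (mod 45). This is exactly m ≡ 24 (mod 45).

Both directions hold.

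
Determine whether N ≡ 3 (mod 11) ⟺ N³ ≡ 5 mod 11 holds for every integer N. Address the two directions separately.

The biconditional holds.

(→) Suppose N ≡ 3 (mod 11). Write N = 11j + 3. Then (11j + 3)³ = 1331j³ + 1089j² + 297j + 27 = 11(121j³ + 99j² + 27j + 2) + 5, so N³ ≡ 5 (mod 11).

(←) For the converse, argue contrapositively. If N ≢ 3 (mod 11), then N is congruent to one of 0, 1, 2, 4, 5, 6, 7, 8, 9, 10 modulo 11, and these give N³ ≡ 0, 1, 8, 9, 4, 7, 2, 6, 3, 10 respectively — never 5.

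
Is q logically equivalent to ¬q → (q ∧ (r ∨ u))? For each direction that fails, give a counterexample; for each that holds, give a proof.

Forward direction. Assume the antecedent. If q is true, ¬q → (q ∧ (r ∨ u)) reduces to true regardless of the other variables. If q is false, the antecedent cannot hold. Either way ¬q → (q ∧ (r ∨ u)) holds.

Converse. Assume the antecedent. If q is true, q reduces to true regardless of the other variables. If q is false, the antecedent cannot hold. Either way q holds.

Both directions hold; the statement is true.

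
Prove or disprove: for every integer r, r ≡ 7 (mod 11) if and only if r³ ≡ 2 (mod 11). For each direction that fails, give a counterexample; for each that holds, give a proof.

(→) Suppose r ≡ 7 (mod 11). Write r = 11j + 7. Then (11j + 7)³ = 1331j³ + 2541j² + 1617j + 343 = 11(121j³ + 231j² + 147j + 31) + 2, so r³ ≡ 2 (mod 11).

(←) Conversely, suppose r³ ≡ 2 (mod 11). The only residue r in {0, …, 10} with r³ ≡ 2 (mod 11) is r = 7, so r ≡ 7 (mod 11).

Both implications hold.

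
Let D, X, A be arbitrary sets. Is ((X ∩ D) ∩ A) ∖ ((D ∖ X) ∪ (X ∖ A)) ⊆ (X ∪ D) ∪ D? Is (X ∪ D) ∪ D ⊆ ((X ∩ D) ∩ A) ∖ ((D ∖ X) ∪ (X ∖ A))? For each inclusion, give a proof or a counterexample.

(⊆) holds; (⊇) fails.

(⟹) Let x ∈ ((X ∩ D) ∩ A) ∖ ((D ∖ X) ∪ (X ∖ A)). Then x ∈ D ∩ X ∩ A, from which x ∈ (X ∪ D) ∪ D.

(⟸) This inclusion fails. Take D = {1}, X = ∅, A = ∅; then 1 ∈ (X ∪ D) ∪ D but 1 ∉ ((X ∩ D) ∩ A) ∖ ((D ∖ X) ∪ (X ∖ A)).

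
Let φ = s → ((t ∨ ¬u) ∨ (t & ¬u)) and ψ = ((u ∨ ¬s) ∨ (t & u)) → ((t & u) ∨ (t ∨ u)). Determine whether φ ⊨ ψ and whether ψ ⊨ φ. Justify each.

(⇒) This fails. Under t = F, u = F, s = F, the left side is true but the right side is false.

(⇐) This fails. Under t = F, u = T, s = T, the left side is false but the right side is true.

Neither direction holds.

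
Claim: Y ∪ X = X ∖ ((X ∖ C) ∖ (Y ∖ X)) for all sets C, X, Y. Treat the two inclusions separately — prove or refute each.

(⟸) Let x ∈ X ∖ ((X ∖ C) ∖ (Y ∖ X)). Then either x ∈ C ∩ X and x ∉ Y; or x ∈ C ∩ X ∩ Y. In each case x ∈ Y ∪ X, so X ∖ ((X ∖ C) ∖ (Y ∖ X)) ⊆ Y ∪ X.

(⟹) This inclusion fails. Take C = ∅, X = {1}, Y = ∅; then 1 ∈ Y ∪ X but 1 ∉ X ∖ ((X ∖ C) ∖ (Y ∖ X)).

The sets are not equal: only the reverse inclusion holds.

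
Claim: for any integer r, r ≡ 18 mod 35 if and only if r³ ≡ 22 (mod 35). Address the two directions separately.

Only the forward direction holds.

(⇒) Suppose r ≡ 18 mod 35. Write r = 35j + 18. Then (35j + 18)³ = 42875j³ + 66150j² + 34020j + 5832 = 35(1225j³ + 1890j² + 972j + 166) + 22, so r³ ≡ 22 (mod 35).

(⇐) This fails: take r = 8. Then 8³ = 512 ≡ 22 (mod 35), yet 8 ≡ 8 (mod 35), not 18.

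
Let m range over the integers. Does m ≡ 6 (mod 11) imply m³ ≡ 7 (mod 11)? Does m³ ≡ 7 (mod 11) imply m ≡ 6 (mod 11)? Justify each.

Both implications hold.

(⟹) Suppose m ≡ 6 (mod 11). Write m = 11j + 6. Then (11j + 6)³ = 1331j³ + 2178j² + 1188j + 216 = 11(121j³ + 198j² + 108j + 19) + 7, so m³ ≡ 7 (mod 11).

(⟸) For the converse, argue contrapositively. If m ≢ 6 (mod 11), then m is congruent to one of 0, 1, 2, 3, 4, 5, 7, 8, 9, 10 modulo 11, and these give m³ ≡ 0, 1, 8, 5, 9, 4, 2, 6, 3, 10 respectively — never 7.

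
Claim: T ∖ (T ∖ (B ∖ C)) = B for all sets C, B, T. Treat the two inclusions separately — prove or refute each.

Only the forward inclusion holds.

Forward inclusion. Let x ∈ T ∖ (T ∖ (B ∖ C)). Then x ∈ B ∩ T and x ∉ C, from which x ∈ B.

Reverse inclusion. This inclusion fails. Take C = ∅, B = {1}, T = ∅; then 1 ∈ B but 1 ∉ T ∖ (T ∖ (B ∖ C)).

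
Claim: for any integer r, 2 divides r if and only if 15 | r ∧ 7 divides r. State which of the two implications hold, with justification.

Both directions fail.

[⇒] This fails: take r = 2. Certainly 2 ∣ 2, but 15 ∤ 2.

[⇐] This fails: take r = 105. Both 15 ∣ 105 and 7 ∣ 105, yet 105 is not a multiple of 2 (since 105 = 52·2 + 1), so 2 ∤ 105.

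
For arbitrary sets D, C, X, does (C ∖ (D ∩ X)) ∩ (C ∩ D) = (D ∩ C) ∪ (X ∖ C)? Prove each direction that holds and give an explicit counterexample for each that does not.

Only the forward inclusion holds.

(⟹) Let x ∈ (C ∖ (D ∩ X)) ∩ (C ∩ D). Then x ∈ D ∩ C and x ∉ X, from which x ∈ (D ∩ C) ∪ (X ∖ C).

(⟸) This inclusion fails. Take D = ∅, C = ∅, X = {1}; then 1 ∈ (D ∩ C) ∪ (X ∖ C) but 1 ∉ (C ∖ (D ∩ X)) ∩ (C ∩ D).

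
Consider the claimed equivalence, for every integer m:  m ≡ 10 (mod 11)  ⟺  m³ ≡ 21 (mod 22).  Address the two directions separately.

Only the converse holds.

(→) This fails: take m = 10. Then 10 ≡ 10 (mod 11), but 10³ = 1000 ≡ 10 (mod 22), not 21.

(←) Conversely, the residues r modulo 22 with r³ ≡ 21 (mod 22) are exactly {21}, and each is ≡ 10 (mod 11).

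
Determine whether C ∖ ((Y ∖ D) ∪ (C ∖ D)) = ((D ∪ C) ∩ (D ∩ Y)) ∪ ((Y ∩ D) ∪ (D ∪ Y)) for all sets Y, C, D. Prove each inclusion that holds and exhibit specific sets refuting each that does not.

The sets are not equal: only the forward inclusion holds.

(⟹) Let x ∈ C ∖ ((Y ∖ D) ∪ (C ∖ D)). Then either x ∈ C ∩ D and x ∉ Y; or x ∈ Y ∩ C ∩ D. In each case x ∈ ((D ∪ C) ∩ (D ∩ Y)) ∪ ((Y ∩ D) ∪ (D ∪ Y)), so C ∖ ((Y ∖ D) ∪ (C ∖ D)) ⊆ ((D ∪ C) ∩ (D ∩ Y)) ∪ ((Y ∩ D) ∪ (D ∪ Y)).

(⟸) This inclusion fails. Take Y = {1}, C = ∅, D = ∅; then 1 ∈ ((D ∪ C) ∩ (D ∩ Y)) ∪ ((Y ∩ D) ∪ (D ∪ Y)) but 1 ∉ C ∖ ((Y ∖ D) ∪ (C ∖ D)).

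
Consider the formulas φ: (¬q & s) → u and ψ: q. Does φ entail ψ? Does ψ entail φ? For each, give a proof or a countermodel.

[⇒] This fails. Under q = F, u = F, s = F, the left side is true but the right side is false.

[⇐] Assume the antecedent. If q is true, (¬q & s) → u reduces to true regardless of the other variables. If q is false, the antecedent cannot hold. Either way (¬q & s) → u holds.

(⇒) fails; (⇐) holds.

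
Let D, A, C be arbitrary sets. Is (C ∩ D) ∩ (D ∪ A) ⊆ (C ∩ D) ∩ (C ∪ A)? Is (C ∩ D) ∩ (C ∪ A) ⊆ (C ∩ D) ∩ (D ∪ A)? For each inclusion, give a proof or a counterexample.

Both inclusions hold.

(⊆) Let x ∈ (C ∩ D) ∩ (D ∪ A). Then either x ∈ D ∩ C and x ∉ A; or x ∈ D ∩ A ∩ C. In each case x ∈ (C ∩ D) ∩ (C ∪ A), so (C ∩ D) ∩ (D ∪ A) ⊆ (C ∩ D) ∩ (C ∪ A).

(⊇) Let x ∈ (C ∩ D) ∩ (C ∪ A). Then either x ∈ D ∩ C and x ∉ A; or x ∈ D ∩ A ∩ C. In each case x ∈ (C ∩ D) ∩ (D ∪ A), so (C ∩ D) ∩ (C ∪ A) ⊆ (C ∩ D) ∩ (D ∪ A).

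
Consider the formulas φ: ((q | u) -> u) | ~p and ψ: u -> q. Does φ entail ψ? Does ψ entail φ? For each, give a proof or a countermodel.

(→) This fails. Under p = F, q = F, u = T, the left side is true but the right side is false.

(←) This fails. Under p = T, q = T, u = F, the left side is false but the right side is true.

Neither direction holds.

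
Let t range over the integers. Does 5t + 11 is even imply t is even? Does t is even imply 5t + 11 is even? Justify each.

Neither implication holds.

Forward direction. This fails: t = 7 gives 5t + 11 = 46, which is even, but 7 is odd, not even.

Converse. This also fails: t = 0 is even, but 5t + 11 = 11 is odd, not even.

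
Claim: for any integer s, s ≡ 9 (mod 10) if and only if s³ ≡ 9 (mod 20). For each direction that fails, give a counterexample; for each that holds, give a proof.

[⇒] This fails: take s = 19. Then 19 ≡ 9 (mod 10), but 19³ = 6859 ≡ 19 (mod 20), not 9.

[⇐] Conversely, the residues r modulo 20 with r³ ≡ 9 (mod 20) are exactly {9}, and each is ≡ 9 (mod 10).

(⇒) fails; (⇐) holds.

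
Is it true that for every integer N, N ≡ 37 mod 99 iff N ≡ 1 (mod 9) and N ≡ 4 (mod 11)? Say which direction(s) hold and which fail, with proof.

(⟹) Suppose N ≡ 37 (mod 99); write N = 99j + 37. Since 9 ∣ 99, reducing mod 9 gives N ≡ 37 ≡ 1 (mod 9); since 11 ∣ 99, reducing mod 11 gives N ≡ 37 ≡ 4 (mod 11).

(⟸) Conversely, if N ≡ 1 (mod 9) and N ≡ 4 (mod 11), then by the Chinese remainder theorem N ≡ 37 (mod 99). This is exactly N ≡ 37 (mod 99).

Both directions hold.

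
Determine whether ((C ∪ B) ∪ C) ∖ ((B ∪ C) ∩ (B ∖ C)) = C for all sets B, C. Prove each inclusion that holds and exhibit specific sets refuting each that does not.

(⊇) Let x ∈ C. Then either x ∈ C and x ∉ B; or x ∈ B ∩ C. In each case x ∈ ((C ∪ B) ∪ C) ∖ ((B ∪ C) ∩ (B ∖ C)), so C ⊆ ((C ∪ B) ∪ C) ∖ ((B ∪ C) ∩ (B ∖ C)).

(⊆) Let x ∈ ((C ∪ B) ∪ C) ∖ ((B ∪ C) ∩ (B ∖ C)). Then either x ∈ C and x ∉ B; or x ∈ B ∩ C. In each case x ∈ C, so ((C ∪ B) ∪ C) ∖ ((B ∪ C) ∩ (B ∖ C)) ⊆ C.

Both inclusions hold.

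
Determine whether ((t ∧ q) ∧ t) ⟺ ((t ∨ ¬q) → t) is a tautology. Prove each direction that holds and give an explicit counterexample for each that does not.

(⇒) holds; (⇐) fails.

(⟹) Assume the antecedent. If q is true, (t ∨ ¬q) → t reduces to true regardless of the other variables. If q is false, the antecedent cannot hold. Either way (t ∨ ¬q) → t holds.

(⟸) This fails. Under q = T, t = F, the left side is false but the right side is true.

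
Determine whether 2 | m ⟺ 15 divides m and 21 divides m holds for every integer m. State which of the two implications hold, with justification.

[⇒] This fails: take m = 2. Certainly 2 ∣ 2, but 15 ∤ 2.

[⇐] This fails: take m = 105. Both 15 ∣ 105 and 21 ∣ 105, yet 105 is not a multiple of 2 (since 105 = 52·2 + 1), so 2 ∤ 105.

Both directions fail.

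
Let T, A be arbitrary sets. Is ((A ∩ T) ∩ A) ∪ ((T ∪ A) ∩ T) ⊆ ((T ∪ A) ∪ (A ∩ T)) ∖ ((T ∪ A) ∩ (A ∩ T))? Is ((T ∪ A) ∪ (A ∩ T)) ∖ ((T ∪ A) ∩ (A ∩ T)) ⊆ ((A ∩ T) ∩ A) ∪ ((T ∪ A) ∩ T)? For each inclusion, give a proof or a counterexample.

Forward inclusion. This inclusion fails. Take T = {1}, A = {1}; then 1 ∈ ((A ∩ T) ∩ A) ∪ ((T ∪ A) ∩ T) but 1 ∉ ((T ∪ A) ∪ (A ∩ T)) ∖ ((T ∪ A) ∩ (A ∩ T)).

Reverse inclusion. This inclusion fails. Take T = ∅, A = {1}; then 1 ∈ ((T ∪ A) ∪ (A ∩ T)) ∖ ((T ∪ A) ∩ (A ∩ T)) but 1 ∉ ((A ∩ T) ∩ A) ∪ ((T ∪ A) ∩ T).

(⊆) fails and (⊇) fails.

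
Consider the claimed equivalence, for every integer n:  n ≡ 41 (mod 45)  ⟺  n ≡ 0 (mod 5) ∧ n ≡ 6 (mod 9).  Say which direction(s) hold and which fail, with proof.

(⇒) fails and (⇐) fails.

(⟹) This fails: n = 41 gives 41 ≡ 41 (mod 45) but 41 ≡ 1 (mod 5), so the conjunction on the right does not hold.

(⟸) This fails: n = 15 satisfies both congruences on the right (15 ≡ 0 mod 5 and 15 ≡ 6 mod 9) yet 15 ≡ 15 (mod 45), not 41.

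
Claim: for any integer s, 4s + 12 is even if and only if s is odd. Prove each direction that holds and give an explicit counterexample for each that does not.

(⇐) Suppose s is odd. Since 4 is even, 4s is even for every s, so 4s + 12 has the same parity as 12, which is even. Hence 4s + 12 is even.

(⇒) This fails: take s = 6. Then 4s + 12 = 36, which is even, yet s = 6 is even, not odd.

Only the converse holds.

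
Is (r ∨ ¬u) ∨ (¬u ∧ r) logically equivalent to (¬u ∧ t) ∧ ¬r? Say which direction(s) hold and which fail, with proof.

(→) This fails. Under r = F, t = F, u = F, the left side is true but the right side is false.

(←) Assume the antecedent. If r is true, the antecedent cannot hold. If r is false, the antecedent forces (r = F, t = T, u = F), and (r ∨ ¬u) ∨ (¬u ∧ r) holds there. Either way (r ∨ ¬u) ∨ (¬u ∧ r) holds.

The forward direction fails; the converse holds.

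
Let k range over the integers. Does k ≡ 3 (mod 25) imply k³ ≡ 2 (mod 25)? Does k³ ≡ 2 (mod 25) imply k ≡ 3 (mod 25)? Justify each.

Both implications hold.

(⇐) Suppose k³ ≡ 2 (mod 25). The only residue r in {0, …, 24} with r³ ≡ 2 (mod 25) is r = 3, so k ≡ 3 (mod 25).

(⇒) Suppose k ≡ 3 (mod 25). Write k = 25j + 3. Then (25j + 3)³ = 15625j³ + 5625j² + 675j + 27 = 25(625j³ + 225j² + 27j + 1) + 2, so k³ ≡ 2 (mod 25).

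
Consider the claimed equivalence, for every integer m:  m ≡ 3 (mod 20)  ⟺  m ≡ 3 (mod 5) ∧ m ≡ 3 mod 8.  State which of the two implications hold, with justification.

(⟸) If m ≡ 3 (mod 5) and m ≡ 3 (mod 8), then by the Chinese remainder theorem m ≡ 3 (mod 40). Since 3 ≡ 3 (mod 20) and 20 ∣ 40, we get m ≡ 3 (mod 20).

(⟹) This fails: m = 23 gives 23 ≡ 3 (mod 20) but 23 ≡ 7 (mod 8), so the conjunction on the right does not hold.

The forward direction fails; the converse holds.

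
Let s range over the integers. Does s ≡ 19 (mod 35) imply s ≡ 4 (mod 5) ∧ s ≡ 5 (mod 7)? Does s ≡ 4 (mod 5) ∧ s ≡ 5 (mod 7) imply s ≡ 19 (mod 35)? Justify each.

The biconditional holds.

(⟹) Suppose s ≡ 19 (mod 35); write s = 35j + 19. Since 5 ∣ 35, reducing mod 5 gives s ≡ 19 ≡ 4 (mod 5); since 7 ∣ 35, reducing mod 7 gives s ≡ 19 ≡ 5 (mod 7).

(⟸) Conversely, if s ≡ 4 (mod 5) and s ≡ 5 (mod 7), then by the Chinese remainder theorem s ≡ 19 (mod 35). This is exactly s ≡ 19 (mod 35).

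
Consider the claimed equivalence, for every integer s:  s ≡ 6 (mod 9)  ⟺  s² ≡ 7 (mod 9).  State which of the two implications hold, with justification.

Both directions fail.

[⇒] This fails: take s = 6. Then 6 ≡ 6 (mod 9), but 6² = 36 ≡ 0 (mod 9), not 7.

[⇐] This fails: take s = 4. Then 4² = 16 ≡ 7 (mod 9), yet 4 ≡ 4 (mod 9), not 6.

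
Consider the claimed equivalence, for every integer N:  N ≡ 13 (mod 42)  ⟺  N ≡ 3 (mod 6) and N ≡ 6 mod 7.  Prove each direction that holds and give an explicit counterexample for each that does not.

(⇒) fails and (⇐) fails.

(⟹) This fails: N = 13 gives 13 ≡ 13 (mod 42) but 13 ≡ 1 (mod 6), so the conjunction on the right does not hold.

(⟸) This fails: N = 27 satisfies both congruences on the right (27 ≡ 3 mod 6 and 27 ≡ 6 mod 7) yet 27 ≡ 27 (mod 42), not 13.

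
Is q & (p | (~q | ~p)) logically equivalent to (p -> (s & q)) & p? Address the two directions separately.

Forward direction. This fails. Under q = T, p = F, s = F, the left side is true but the right side is false.

Converse. Assume the antecedent. If q is true, q & (p | (~q | ~p)) reduces to true regardless of the other variables. If q is false, the antecedent cannot hold. Either way q & (p | (~q | ~p)) holds.

The forward direction fails; the converse holds.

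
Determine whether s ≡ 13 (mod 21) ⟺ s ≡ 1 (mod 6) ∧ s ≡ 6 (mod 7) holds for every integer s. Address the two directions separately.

(⇒) fails; (⇐) holds.

(→) This fails: s = 34 gives 34 ≡ 13 (mod 21) but 34 ≡ 4 (mod 6), so the conjunction on the right does not hold.

(←) Conversely, if s ≡ 1 (mod 6) and s ≡ 6 (mod 7), then by the Chinese remainder theorem s ≡ 13 (mod 42). Since 13 ≡ 13 (mod 21) and 21 ∣ 42, we get s ≡ 13 (mod 21).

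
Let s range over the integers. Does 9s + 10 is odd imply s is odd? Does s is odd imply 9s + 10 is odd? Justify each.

Equivalent; both directions hold.

(⇐) Suppose s is odd; write s = 2j + 1. Then 9s + 10 = 9·(2j + 1) + 10 = 2·9j + 19, which is odd.

(⇒) Suppose 9s + 10 is odd. Since 9 is odd, 9s and s have the same parity, so 9s + 10 ≡ s + 10 (mod 2). As 10 is even, 9s + 10 is odd exactly when s is odd. Thus s is odd.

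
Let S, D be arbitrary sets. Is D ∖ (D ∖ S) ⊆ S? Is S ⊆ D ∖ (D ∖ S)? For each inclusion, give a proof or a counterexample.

Only the forward inclusion holds.

(⊆) Let x ∈ D ∖ (D ∖ S). Then x ∈ S ∩ D, from which x ∈ S.

(⊇) This inclusion fails. Take S = {1}, D = ∅; then 1 ∈ S but 1 ∉ D ∖ (D ∖ S).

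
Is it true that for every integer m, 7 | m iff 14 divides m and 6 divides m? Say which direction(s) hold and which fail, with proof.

(⇒) This fails: take m = 7. Certainly 7 ∣ 7, but 14 ∤ 7.

(⇐) Suppose 14 ∣ m and 6 ∣ m. Any common multiple of 14 and 6 is a multiple of their lcm; here lcm(14, 6) = 14·6/gcd(14, 6) = 84/2 = 42, so 42 ∣ m. Since 7 ∣ 42, it follows that 7 ∣ m.

The forward direction fails; the converse holds.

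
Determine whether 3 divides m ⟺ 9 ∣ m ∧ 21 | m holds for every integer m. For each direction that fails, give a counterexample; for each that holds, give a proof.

(⇒) fails; (⇐) holds.

[⇐] Suppose 9 ∣ m and 21 ∣ m. Any common multiple of 9 and 21 is a multiple of their lcm; here lcm(9, 21) = 9·21/gcd(9, 21) = 189/3 = 63, so 63 ∣ m. Since 3 ∣ 63, it follows that 3 ∣ m.

[⇒] This fails: take m = 3. Certainly 3 ∣ 3, but 9 ∤ 3.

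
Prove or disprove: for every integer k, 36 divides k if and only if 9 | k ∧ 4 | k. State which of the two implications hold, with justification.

(⇒) If 36 ∣ k, write k = 36q. Since 36 = 4·9, k = 9·(4q), so 9 ∣ k; and since 36 = 9·4, k = 4·(9q), so 4 ∣ k.

(⇐) Suppose 9 ∣ k and 4 ∣ k. Any common multiple of 9 and 4 is a multiple of their lcm; here gcd(9, 4) = 1, so lcm(9, 4) = 9·4 = 36, so 36 ∣ k.

Equivalent; both directions hold.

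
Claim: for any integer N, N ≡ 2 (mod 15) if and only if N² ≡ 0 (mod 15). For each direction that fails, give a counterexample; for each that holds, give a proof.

Neither direction holds.

(⟹) This fails: take N = 2. Then 2 ≡ 2 (mod 15), but 2² = 4 ≡ 4 (mod 15), not 0.

(⟸) This fails: take N = 0. Then 0² = 0 ≡ 0 (mod 15), yet 0 ≡ 0 (mod 15), not 2.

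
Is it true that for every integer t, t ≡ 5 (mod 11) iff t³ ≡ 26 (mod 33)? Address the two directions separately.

(→) This fails: take t = 16. Then 16 ≡ 5 (mod 11), but 16³ = 4096 ≡ 4 (mod 33), not 26.

(←) Conversely, the residues r modulo 33 with r³ ≡ 26 (mod 33) are exactly {5}, and each is ≡ 5 (mod 11).

Only the reverse direction holds.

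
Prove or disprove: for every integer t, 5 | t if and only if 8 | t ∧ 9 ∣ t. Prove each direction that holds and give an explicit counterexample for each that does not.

(⇒) fails and (⇐) fails.

(⟹) This fails: take t = 5. Certainly 5 ∣ 5, but 8 ∤ 5.

(⟸) This fails: take t = 72. Both 8 ∣ 72 and 9 ∣ 72, yet 72 is not a multiple of 5 (since 72 = 14·5 + 2), so 5 ∤ 72.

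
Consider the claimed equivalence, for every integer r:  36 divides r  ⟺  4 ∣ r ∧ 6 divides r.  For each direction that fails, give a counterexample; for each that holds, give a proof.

The forward direction holds; the converse fails.

[⇒] If 36 ∣ r, write r = 36q. Since 36 = 9·4, r = 4·(9q), so 4 ∣ r; and since 36 = 6·6, r = 6·(6q), so 6 ∣ r.

[⇐] This fails: take r = 12. Both 4 ∣ 12 and 6 ∣ 12, yet 12 is not a multiple of 36 (since 12 = 0·36 + 12), so 36 ∤ 12.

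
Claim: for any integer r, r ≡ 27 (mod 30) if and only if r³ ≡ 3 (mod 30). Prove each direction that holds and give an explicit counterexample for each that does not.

(⟹) Suppose r ≡ 27 (mod 30). Write r = 30j + 27. Then (30j + 27)³ = 27000j³ + 72900j² + 65610j + 19683 = 30(900j³ + 2430j² + 2187j + 656) + 3, so r³ ≡ 3 (mod 30).

(⟸) Conversely, suppose r³ ≡ 3 (mod 30). The only residue r in {0, …, 29} with r³ ≡ 3 (mod 30) is r = 27, so r ≡ 27 (mod 30).

Both implications hold.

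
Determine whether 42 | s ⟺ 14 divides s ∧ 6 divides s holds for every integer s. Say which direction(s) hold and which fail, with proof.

Both implications hold.

[⇒] If 42 ∣ s, write s = 42q. Since 42 = 3·14, s = 14·(3q), so 14 ∣ s; and since 42 = 7·6, s = 6·(7q), so 6 ∣ s.

[⇐] Suppose 14 ∣ s and 6 ∣ s. Any common multiple of 14 and 6 is a multiple of their lcm; here lcm(14, 6) = 14·6/gcd(14, 6) = 84/2 = 42, so 42 ∣ s.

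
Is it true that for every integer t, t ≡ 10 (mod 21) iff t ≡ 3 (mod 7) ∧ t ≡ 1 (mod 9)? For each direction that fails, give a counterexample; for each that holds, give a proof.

(⟸) If t ≡ 3 (mod 7) and t ≡ 1 (mod 9), then by the Chinese remainder theorem t ≡ 10 (mod 63). Since 10 ≡ 10 (mod 21) and 21 ∣ 63, we get t ≡ 10 (mod 21).

(⟹) This fails: t = 52 gives 52 ≡ 10 (mod 21) but 52 ≡ 7 (mod 9), so the conjunction on the right does not hold.

The forward direction fails; the converse holds.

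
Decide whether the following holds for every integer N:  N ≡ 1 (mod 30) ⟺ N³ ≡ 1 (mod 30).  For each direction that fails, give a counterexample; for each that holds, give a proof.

(⟹) Suppose N ≡ 1 (mod 30). Write N = 30j + 1. Then (30j + 1)³ = 27000j³ + 2700j² + 90j + 1 = 30(900j³ + 90j² + 3j) + 1, so N³ ≡ 1 (mod 30).

(⟸) Conversely, suppose N³ ≡ 1 (mod 30). The only residue r in {0, …, 29} with r³ ≡ 1 (mod 30) is r = 1, so N ≡ 1 (mod 30).

Both directions hold.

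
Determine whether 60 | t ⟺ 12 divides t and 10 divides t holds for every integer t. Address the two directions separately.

Both implications hold.

[⇒] If 60 ∣ t, write t = 60q. Since 60 = 5·12, t = 12·(5q), so 12 ∣ t; and since 60 = 6·10, t = 10·(6q), so 10 ∣ t.

[⇐] Suppose 12 ∣ t and 10 ∣ t. Any common multiple of 12 and 10 is a multiple of their lcm; here lcm(12, 10) = 12·10/gcd(12, 10) = 120/2 = 60, so 60 ∣ t.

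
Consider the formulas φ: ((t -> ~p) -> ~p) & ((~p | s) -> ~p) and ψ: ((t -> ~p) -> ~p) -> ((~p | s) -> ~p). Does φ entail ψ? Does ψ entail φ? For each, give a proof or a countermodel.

The forward direction holds; the converse fails.

(⇒) Assume the antecedent. If s is true, the antecedent forces (s = T, t = F, p = F) or (s = T, t = T, p = F), and the consequent holds there. If s is false, the consequent reduces to true regardless of the other variables. Either way the consequent holds.

(⇐) This fails. Under s = F, t = F, p = T, the left side is false but the right side is true.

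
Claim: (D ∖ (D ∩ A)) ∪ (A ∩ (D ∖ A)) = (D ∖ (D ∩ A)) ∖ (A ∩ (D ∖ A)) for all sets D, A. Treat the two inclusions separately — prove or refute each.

(⟹) Let x ∈ (D ∖ (D ∩ A)) ∪ (A ∩ (D ∖ A)). Then x ∈ D and x ∉ A, from which x ∈ (D ∖ (D ∩ A)) ∖ (A ∩ (D ∖ A)).

(⟸) Let x ∈ (D ∖ (D ∩ A)) ∖ (A ∩ (D ∖ A)). Then x ∈ D and x ∉ A, from which x ∈ (D ∖ (D ∩ A)) ∪ (A ∩ (D ∖ A)).

The two sets are equal.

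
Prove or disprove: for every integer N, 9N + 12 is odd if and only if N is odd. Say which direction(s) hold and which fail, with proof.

(⇒) Suppose 9N + 12 is odd. Since 9 is odd, 9N and N have the same parity, so 9N + 12 ≡ N + 12 (mod 2). As 12 is even, 9N + 12 is odd exactly when N is odd. Thus N is odd.

(⇐) Conversely, suppose N is odd; write N = 2j + 1. Then 9N + 12 = 9·(2j + 1) + 12 = 2·9j + 21, which is odd.

The biconditional holds.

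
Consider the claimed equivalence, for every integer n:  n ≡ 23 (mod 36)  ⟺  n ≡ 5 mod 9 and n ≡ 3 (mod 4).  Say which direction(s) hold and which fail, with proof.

Both directions hold.

Forward direction. Suppose n ≡ 23 (mod 36); write n = 36j + 23. Since 9 ∣ 36, reducing mod 9 gives n ≡ 23 ≡ 5 (mod 9); since 4 ∣ 36, reducing mod 4 gives n ≡ 23 ≡ 3 (mod 4).

Converse. If n ≡ 5 (mod 9) and n ≡ 3 (mod 4), then by the Chinese remainder theorem n ≡ 23 (mod 36). This is exactly n ≡ 23 (mod 36).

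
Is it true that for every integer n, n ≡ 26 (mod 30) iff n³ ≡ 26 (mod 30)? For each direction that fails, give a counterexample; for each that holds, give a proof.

(⟹) Suppose n ≡ 26 (mod 30). Write n = 30j + 26. Then (30j + 26)³ = 27000j³ + 70200j² + 60840j + 17576 = 30(900j³ + 2340j² + 2028j + 585) + 26, so n³ ≡ 26 (mod 30).

(⟸) Conversely, suppose n³ ≡ 26 (mod 30). The only residue r in {0, …, 29} with r³ ≡ 26 (mod 30) is r = 26, so n ≡ 26 (mod 30).

Both directions hold.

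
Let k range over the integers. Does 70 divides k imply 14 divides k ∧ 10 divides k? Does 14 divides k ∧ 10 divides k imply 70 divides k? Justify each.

Both implications hold.

Forward direction. If 70 ∣ k, write k = 70q. Since 70 = 5·14, k = 14·(5q), so 14 ∣ k; and since 70 = 7·10, k = 10·(7q), so 10 ∣ k.

Converse. Suppose 14 ∣ k and 10 ∣ k. Any common multiple of 14 and 10 is a multiple of their lcm; here lcm(14, 10) = 14·10/gcd(14, 10) = 140/2 = 70, so 70 ∣ k.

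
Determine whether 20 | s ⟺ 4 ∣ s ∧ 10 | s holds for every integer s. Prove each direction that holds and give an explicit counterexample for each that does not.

(←) Suppose 4 ∣ s and 10 ∣ s. Any common multiple of 4 and 10 is a multiple of their lcm; here lcm(4, 10) = 4·10/gcd(4, 10) = 40/2 = 20, so 20 ∣ s.

(→) If 20 ∣ s, write s = 20q. Since 20 = 5·4, s = 4·(5q), so 4 ∣ s; and since 20 = 2·10, s = 10·(2q), so 10 ∣ s.

Both directions hold.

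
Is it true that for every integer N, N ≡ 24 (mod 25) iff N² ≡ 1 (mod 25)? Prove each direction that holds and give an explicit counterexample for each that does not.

Only the forward implication holds.

(⟹) Suppose N ≡ 24 (mod 25). Write N = 25j + 24. Then (25j + 24)² = 625j² + 1200j + 576 = 25(25j² + 48j + 23) + 1, so N² ≡ 1 (mod 25).

(⟸) This fails: take N = 1. Then 1² = 1 ≡ 1 (mod 25), yet 1 ≡ 1 (mod 25), not 24.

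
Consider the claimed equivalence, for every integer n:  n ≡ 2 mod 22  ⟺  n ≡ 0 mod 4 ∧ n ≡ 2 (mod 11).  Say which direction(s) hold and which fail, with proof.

Only the converse holds.

(→) This fails: n = 2 gives 2 ≡ 2 (mod 22) but 2 ≡ 2 (mod 4), so the conjunction on the right does not hold.

(←) Conversely, if n ≡ 0 (mod 4) and n ≡ 2 (mod 11), then by the Chinese remainder theorem n ≡ 24 (mod 44). Since 24 ≡ 2 (mod 22) and 22 ∣ 44, we get n ≡ 2 (mod 22).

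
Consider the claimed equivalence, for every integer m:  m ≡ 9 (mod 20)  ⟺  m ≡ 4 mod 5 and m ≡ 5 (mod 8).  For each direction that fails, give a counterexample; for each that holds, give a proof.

(⇒) fails; (⇐) holds.

(→) This fails: m = 9 gives 9 ≡ 9 (mod 20) but 9 ≡ 1 (mod 8), so the conjunction on the right does not hold.

(←) Conversely, if m ≡ 4 (mod 5) and m ≡ 5 (mod 8), then by the Chinese remainder theorem m ≡ 29 (mod 40). Since 29 ≡ 9 (mod 20) and 20 ∣ 40, we get m ≡ 9 (mod 20).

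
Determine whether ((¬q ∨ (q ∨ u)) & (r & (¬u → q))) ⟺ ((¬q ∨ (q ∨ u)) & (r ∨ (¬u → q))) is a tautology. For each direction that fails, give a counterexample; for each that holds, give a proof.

[⇒] Assume the antecedent. If u is true, the consequent reduces to true regardless of the other variables. If u is false, the antecedent forces (u = F, r = T, q = T), and the consequent holds there. Either way the consequent holds.

[⇐] This fails. Under u = T, r = F, q = F, the left side is false but the right side is true.

The forward direction holds; the converse fails.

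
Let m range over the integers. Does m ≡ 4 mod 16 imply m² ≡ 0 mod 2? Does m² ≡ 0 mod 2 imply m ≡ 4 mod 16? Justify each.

[⇒] Suppose m ≡ 4 (mod 16). Then m² ≡ 4² = 16 (mod 16), and since 2 ∣ 16, also m² ≡ 0 (mod 2).

[⇐] This fails: take m = 0. Then 0² = 0 ≡ 0 (mod 2), yet 0 ≡ 0 (mod 16), not 4.

(⇒) holds; (⇐) fails.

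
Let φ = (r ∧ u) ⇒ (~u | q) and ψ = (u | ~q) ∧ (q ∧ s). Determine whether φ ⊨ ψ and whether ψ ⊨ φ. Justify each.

(→) This fails. Under r = F, s = F, q = F, u = F, the left side is true but the right side is false.

(←) Assume the antecedent. If r is true, the antecedent forces (r = T, s = T, q = T, u = T), and (r ∧ u) ⇒ (~u | q) holds there. If r is false, (r ∧ u) ⇒ (~u | q) reduces to true regardless of the other variables. Either way (r ∧ u) ⇒ (~u | q) holds.

Only the converse holds.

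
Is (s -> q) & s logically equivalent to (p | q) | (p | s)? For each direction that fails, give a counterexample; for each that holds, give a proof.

The forward direction holds; the converse fails.

Forward direction. Assume the antecedent. If q is true, (p | q) | (p | s) reduces to true regardless of the other variables. If q is false, the antecedent cannot hold. Either way (p | q) | (p | s) holds.

Converse. This fails. Under q = T, p = F, s = F, the left side is false but the right side is true.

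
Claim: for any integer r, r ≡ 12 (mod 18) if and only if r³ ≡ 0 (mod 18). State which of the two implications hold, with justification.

The forward direction holds; the converse fails.

(⇐) This fails: take r = 0. Then 0³ = 0 ≡ 0 (mod 18), yet 0 ≡ 0 (mod 18), not 12.

(⇒) Suppose r ≡ 12 (mod 18). Write r = 18j + 12. Then (18j + 12)³ = 5832j³ + 11664j² + 7776j + 1728 = 18(324j³ + 648j² + 432j + 96) + 0, so r³ ≡ 0 (mod 18).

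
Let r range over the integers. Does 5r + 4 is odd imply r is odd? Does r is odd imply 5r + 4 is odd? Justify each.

Forward direction. Suppose 5r + 4 is odd. Since 5 is odd, 5r and r have the same parity, so 5r + 4 ≡ r + 4 (mod 2). As 4 is even, 5r + 4 is odd exactly when r is odd. Thus r is odd.

Converse. Suppose r is odd; write r = 2j + 1. Then 5r + 4 = 5·(2j + 1) + 4 = 2·5j + 9, which is odd.

Both directions hold; the statement is true.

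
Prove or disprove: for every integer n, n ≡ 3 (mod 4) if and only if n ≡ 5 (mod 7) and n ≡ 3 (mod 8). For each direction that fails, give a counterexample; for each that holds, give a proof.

(⇒) fails; (⇐) holds.

(⇒) This fails: n = 3 gives 3 ≡ 3 (mod 4) but 3 ≡ 3 (mod 7), so the conjunction on the right does not hold.

(⇐) Conversely, if n ≡ 5 (mod 7) and n ≡ 3 (mod 8), then by the Chinese remainder theorem n ≡ 19 (mod 56). Since 19 ≡ 3 (mod 4) and 4 ∣ 56, we get n ≡ 3 (mod 4).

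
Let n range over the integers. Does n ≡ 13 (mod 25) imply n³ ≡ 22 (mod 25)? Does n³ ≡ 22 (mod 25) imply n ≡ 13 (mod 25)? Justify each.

Both directions hold; the statement is true.

(→) Suppose n ≡ 13 (mod 25). Write n = 25j + 13. Then (25j + 13)³ = 15625j³ + 24375j² + 12675j + 2197 = 25(625j³ + 975j² + 507j + 87) + 22, so n³ ≡ 22 (mod 25).

(←) Conversely, suppose n³ ≡ 22 (mod 25). The only residue r in {0, …, 24} with r³ ≡ 22 (mod 25) is r = 13, so n ≡ 13 (mod 25).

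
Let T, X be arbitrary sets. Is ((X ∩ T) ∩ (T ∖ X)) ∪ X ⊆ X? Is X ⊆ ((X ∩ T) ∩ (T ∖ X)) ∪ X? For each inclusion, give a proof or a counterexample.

Both inclusions hold.

(⟹) Let x ∈ ((X ∩ T) ∩ (T ∖ X)) ∪ X. Then either x ∈ X and x ∉ T; or x ∈ T ∩ X. In each case x ∈ X, so ((X ∩ T) ∩ (T ∖ X)) ∪ X ⊆ X.

(⟸) Let x ∈ X. Then either x ∈ X and x ∉ T; or x ∈ T ∩ X. In each case x ∈ ((X ∩ T) ∩ (T ∖ X)) ∪ X, so X ⊆ ((X ∩ T) ∩ (T ∖ X)) ∪ X.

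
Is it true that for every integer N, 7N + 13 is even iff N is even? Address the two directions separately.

(⟹) This fails: N = 7 gives 7N + 13 = 62, which is even, but 7 is odd, not even.

(⟸) This also fails: N = 6 is even, but 7N + 13 = 55 is odd, not even.

Neither direction holds.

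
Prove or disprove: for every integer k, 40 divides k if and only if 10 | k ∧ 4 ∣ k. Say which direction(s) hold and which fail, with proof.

(→) If 40 ∣ k, write k = 40q. Since 40 = 4·10, k = 10·(4q), so 10 ∣ k; and since 40 = 10·4, k = 4·(10q), so 4 ∣ k.

(←) This fails: take k = 20. Both 10 ∣ 20 and 4 ∣ 20, yet 20 is not a multiple of 40 (since 20 = 0·40 + 20), so 40 ∤ 20.

Only the forward implication holds.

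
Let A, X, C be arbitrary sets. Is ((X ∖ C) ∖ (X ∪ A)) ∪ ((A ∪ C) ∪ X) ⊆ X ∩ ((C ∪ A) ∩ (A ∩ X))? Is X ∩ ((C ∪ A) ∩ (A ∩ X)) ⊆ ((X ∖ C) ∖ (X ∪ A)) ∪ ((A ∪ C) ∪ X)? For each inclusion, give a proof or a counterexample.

Forward inclusion. This inclusion fails. Take A = {1}, X = ∅, C = ∅; then 1 ∈ ((X ∖ C) ∖ (X ∪ A)) ∪ ((A ∪ C) ∪ X) but 1 ∉ X ∩ ((C ∪ A) ∩ (A ∩ X)).

Reverse inclusion. Let x ∈ X ∩ ((C ∪ A) ∩ (A ∩ X)). Then either x ∈ A ∩ X and x ∉ C; or x ∈ A ∩ X ∩ C. In each case x ∈ ((X ∖ C) ∖ (X ∪ A)) ∪ ((A ∪ C) ∪ X), so X ∩ ((C ∪ A) ∩ (A ∩ X)) ⊆ ((X ∖ C) ∖ (X ∪ A)) ∪ ((A ∪ C) ∪ X).

(⊆) fails; (⊇) holds.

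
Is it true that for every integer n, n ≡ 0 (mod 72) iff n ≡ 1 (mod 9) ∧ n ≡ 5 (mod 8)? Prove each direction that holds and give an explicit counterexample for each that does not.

Neither implication holds.

(⇒) This fails: n = 0 gives 0 ≡ 0 (mod 72) but 0 ≡ 0 (mod 9), so the conjunction on the right does not hold.

(⇐) This fails: n = 37 satisfies both congruences on the right (37 ≡ 1 mod 9 and 37 ≡ 5 mod 8) yet 37 ≡ 37 (mod 72), not 0.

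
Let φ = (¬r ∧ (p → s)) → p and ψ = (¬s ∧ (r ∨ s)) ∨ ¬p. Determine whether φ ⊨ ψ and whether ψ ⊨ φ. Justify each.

Neither direction holds.

(⟹) This fails. Under r = F, s = F, p = T, the left side is true but the right side is false.

(⟸) This fails. Under r = F, s = F, p = F, the left side is false but the right side is true.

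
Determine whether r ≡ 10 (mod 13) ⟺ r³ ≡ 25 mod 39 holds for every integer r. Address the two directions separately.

Neither implication holds.

(→) This fails: take r = 23. Then 23 ≡ 10 (mod 13), but 23³ = 12167 ≡ 38 (mod 39), not 25.

(←) This fails: take r = 4. Then 4³ = 64 ≡ 25 (mod 39), yet 4 ≡ 4 (mod 13), not 10.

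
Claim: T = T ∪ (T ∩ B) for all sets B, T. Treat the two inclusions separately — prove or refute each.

Both inclusions hold.

(⟸) Let x ∈ T ∪ (T ∩ B). Then either x ∈ T and x ∉ B; or x ∈ B ∩ T. In each case x ∈ T, so T ∪ (T ∩ B) ⊆ T.

(⟹) Let x ∈ T. Then either x ∈ T and x ∉ B; or x ∈ B ∩ T. In each case x ∈ T ∪ (T ∩ B), so T ⊆ T ∪ (T ∩ B).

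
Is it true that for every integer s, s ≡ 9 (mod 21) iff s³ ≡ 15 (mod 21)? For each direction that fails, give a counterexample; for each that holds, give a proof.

Converse. This fails: take s = 15. Then 15³ = 3375 ≡ 15 (mod 21), yet 15 ≡ 15 (mod 21), not 9.

Forward direction. Suppose s ≡ 9 (mod 21). Write s = 21j + 9. Then (21j + 9)³ = 9261j³ + 11907j² + 5103j + 729 = 21(441j³ + 567j² + 243j + 34) + 15, so s³ ≡ 15 (mod 21).

Not equivalent: only (⇒) holds.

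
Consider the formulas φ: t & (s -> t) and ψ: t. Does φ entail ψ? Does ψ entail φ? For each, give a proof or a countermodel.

[⇐] Assume the antecedent. If t is true, t & (s -> t) reduces to true regardless of the other variables. If t is false, the antecedent cannot hold. Either way t & (s -> t) holds.

[⇒] Assume the antecedent. If t is true, t reduces to true regardless of the other variables. If t is false, the antecedent cannot hold. Either way t holds.

Equivalent; both directions hold.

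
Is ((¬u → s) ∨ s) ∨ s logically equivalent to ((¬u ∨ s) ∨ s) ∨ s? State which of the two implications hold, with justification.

[⇒] This fails. Under s = F, u = T, the left side is true but the right side is false.

[⇐] This fails. Under s = F, u = F, the left side is false but the right side is true.

Neither implication holds.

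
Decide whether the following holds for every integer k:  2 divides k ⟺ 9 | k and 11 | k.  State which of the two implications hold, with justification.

Forward direction. This fails: take k = 2. Certainly 2 ∣ 2, but 9 ∤ 2.

Converse. This fails: take k = 99. Both 9 ∣ 99 and 11 ∣ 99, yet 99 is not a multiple of 2 (since 99 = 49·2 + 1), so 2 ∤ 99.

(⇒) fails and (⇐) fails.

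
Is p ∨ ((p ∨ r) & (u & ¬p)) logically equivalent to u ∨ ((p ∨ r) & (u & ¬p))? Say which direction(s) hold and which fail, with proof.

(→) This fails. Under p = T, u = F, r = F, the left side is true but the right side is false.

(←) This fails. Under p = F, u = T, r = F, the left side is false but the right side is true.

Neither implication holds.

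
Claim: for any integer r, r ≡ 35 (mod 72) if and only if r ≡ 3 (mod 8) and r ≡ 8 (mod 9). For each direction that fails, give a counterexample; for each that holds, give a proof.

The biconditional holds.

(⟹) Suppose r ≡ 35 (mod 72); write r = 72j + 35. Since 8 ∣ 72, reducing mod 8 gives r ≡ 35 ≡ 3 (mod 8); since 9 ∣ 72, reducing mod 9 gives r ≡ 35 ≡ 8 (mod 9).

(⟸) Conversely, if r ≡ 3 (mod 8) and r ≡ 8 (mod 9), then by the Chinese remainder theorem r ≡ 35 (mod 72). This is exactly r ≡ 35 (mod 72).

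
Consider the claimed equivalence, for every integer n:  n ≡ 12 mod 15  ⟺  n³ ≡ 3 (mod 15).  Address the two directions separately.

The biconditional holds.

(⇐) Suppose n³ ≡ 3 (mod 15). The only residue r in {0, …, 14} with r³ ≡ 3 (mod 15) is r = 12, so n ≡ 12 (mod 15).

(⇒) Suppose n ≡ 12 mod 15. Write n = 15j + 12. Then (15j + 12)³ = 3375j³ + 8100j² + 6480j + 1728 = 15(225j³ + 540j² + 432j + 115) + 3, so n³ ≡ 3 (mod 15).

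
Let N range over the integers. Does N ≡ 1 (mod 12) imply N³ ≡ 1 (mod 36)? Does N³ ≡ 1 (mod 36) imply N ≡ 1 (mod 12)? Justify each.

[⇒] Suppose N ≡ 1 (mod 12). Working modulo 36, N ∈ {1, 13, 25}; for each such r, r³ ≡ 1 (mod 36).

[⇐] Conversely, the residues r modulo 36 with r³ ≡ 1 (mod 36) are exactly {1, 13, 25}, and each is ≡ 1 (mod 12).

The biconditional holds.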